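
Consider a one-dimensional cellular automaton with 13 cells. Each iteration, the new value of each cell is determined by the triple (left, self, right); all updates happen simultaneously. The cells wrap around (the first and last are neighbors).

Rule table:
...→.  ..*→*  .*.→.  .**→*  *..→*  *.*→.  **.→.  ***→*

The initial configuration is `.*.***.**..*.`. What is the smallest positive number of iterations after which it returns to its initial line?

26

*..**..*.**.*
.***.**..*..*
.**..*.**.**.
**.**..*..*.*
*..*.**.**..*
.**..*..*.***
.*.**.**..**.
*..*..*.***.*
.**.**..**..*
.*..*.***.**.
*.**..**..*.*
..*.***.**..*
**..**..*.**.
*.***.**..*..
..**..*.**.**
***.**..*..*.
**..*.**.**..
*.**..*..*.**
..*.**.**..**
**..*..*.***.
*.**.**..**..
..*..*.***.**
**.**..**..*.
*..*.***.**..
.**..**..*.**
.*.***.**..*.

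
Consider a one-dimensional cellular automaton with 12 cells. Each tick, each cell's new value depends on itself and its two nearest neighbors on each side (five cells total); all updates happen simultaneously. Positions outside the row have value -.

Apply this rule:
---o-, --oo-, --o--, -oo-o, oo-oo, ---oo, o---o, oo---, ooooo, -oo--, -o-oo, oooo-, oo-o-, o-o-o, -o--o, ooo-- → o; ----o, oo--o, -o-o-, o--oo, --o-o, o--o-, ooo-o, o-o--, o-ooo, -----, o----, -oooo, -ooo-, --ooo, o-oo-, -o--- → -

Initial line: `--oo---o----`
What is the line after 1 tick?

-ooooooo----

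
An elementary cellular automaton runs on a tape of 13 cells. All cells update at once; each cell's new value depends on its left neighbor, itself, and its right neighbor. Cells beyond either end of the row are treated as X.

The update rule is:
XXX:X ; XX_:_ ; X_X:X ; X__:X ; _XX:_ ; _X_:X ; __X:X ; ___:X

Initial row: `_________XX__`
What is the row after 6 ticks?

XXXX_XXX_XXXX

XXXXXXXXX__XX
XXXXXXXX_XX_X
XXXXXXX_X__X_
XXXXXX_XXXXXX
XXXXX_X_XXXXX
XXXX_XXX_XXXX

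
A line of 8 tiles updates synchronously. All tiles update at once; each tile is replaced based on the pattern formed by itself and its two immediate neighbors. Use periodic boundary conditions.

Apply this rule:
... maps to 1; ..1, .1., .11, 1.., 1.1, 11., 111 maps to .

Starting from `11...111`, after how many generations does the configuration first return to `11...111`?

generation 1: ...1....
generation 2: 11...111

2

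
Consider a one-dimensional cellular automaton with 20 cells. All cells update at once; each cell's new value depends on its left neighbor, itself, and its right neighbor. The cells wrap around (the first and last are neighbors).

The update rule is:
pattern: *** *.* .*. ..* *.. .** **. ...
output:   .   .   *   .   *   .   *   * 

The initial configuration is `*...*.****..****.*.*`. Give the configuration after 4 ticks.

tick 1: ***.*....**....*.*..
tick 2: ..*.****..****.*.**.
tick 3: *.*....**....*.*..**
tick 4: *.****..****.*.**...

*.****..****.*.**...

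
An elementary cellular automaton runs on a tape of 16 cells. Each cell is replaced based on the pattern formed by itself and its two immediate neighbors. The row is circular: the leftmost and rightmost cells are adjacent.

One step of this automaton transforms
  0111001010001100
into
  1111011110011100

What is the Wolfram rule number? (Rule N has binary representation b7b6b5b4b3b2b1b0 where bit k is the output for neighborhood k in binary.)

238

position 2: 111 → 1  (bit 7 = 1)
position 3: 110 → 1  (bit 6 = 1)
position 7: 101 → 1  (bit 5 = 1)
position 4: 100 → 0  (bit 4 = 0)
position 1: 011 → 1  (bit 3 = 1)
position 6: 010 → 1  (bit 2 = 1)
position 0: 001 → 1  (bit 1 = 1)
position 10: 000 → 0  (bit 0 = 0)
bits b7..b0 = 11101110 = 238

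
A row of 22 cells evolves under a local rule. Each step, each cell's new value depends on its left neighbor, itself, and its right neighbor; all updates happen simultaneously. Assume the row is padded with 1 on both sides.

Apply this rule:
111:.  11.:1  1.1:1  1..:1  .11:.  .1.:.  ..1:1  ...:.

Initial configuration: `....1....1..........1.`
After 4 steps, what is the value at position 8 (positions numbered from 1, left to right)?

.

step 1: 1..1.1..1.1........1.1
step 2: 111.1.11.1.1......1.1.
step 3: ..11.1.11.1.1....1.1.1
step 4: 11.11.1.11.1.1..1.1.1.
position 8 holds .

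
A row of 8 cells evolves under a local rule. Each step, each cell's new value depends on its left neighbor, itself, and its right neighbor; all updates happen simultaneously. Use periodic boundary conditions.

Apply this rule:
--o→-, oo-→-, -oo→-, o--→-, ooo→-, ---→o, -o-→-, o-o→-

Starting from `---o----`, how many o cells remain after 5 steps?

5

step 1: oo---ooo
step 2: ---o----  (repeats step 0; period 2)
step 5: oo---ooo
count of o: 5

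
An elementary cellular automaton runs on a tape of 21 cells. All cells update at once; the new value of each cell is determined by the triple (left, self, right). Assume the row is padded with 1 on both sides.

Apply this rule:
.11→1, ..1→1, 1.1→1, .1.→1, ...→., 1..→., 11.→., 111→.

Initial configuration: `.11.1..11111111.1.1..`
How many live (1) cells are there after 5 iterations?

8

iteration 1: 11.11.11.......1111.1
iteration 2: ..11.11.......11...11
iteration 3: .11.11.......11...11.
iteration 4: 11.11.......11...11.1
iteration 5: ..11.......11...11.11
count of 1: 8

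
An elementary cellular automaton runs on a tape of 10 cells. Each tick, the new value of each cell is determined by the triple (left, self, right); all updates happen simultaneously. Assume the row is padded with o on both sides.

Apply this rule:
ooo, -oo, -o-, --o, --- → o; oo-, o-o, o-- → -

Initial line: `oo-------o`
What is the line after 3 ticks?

-ooooooooo

o--ooooooo
--oooooooo
-ooooooooo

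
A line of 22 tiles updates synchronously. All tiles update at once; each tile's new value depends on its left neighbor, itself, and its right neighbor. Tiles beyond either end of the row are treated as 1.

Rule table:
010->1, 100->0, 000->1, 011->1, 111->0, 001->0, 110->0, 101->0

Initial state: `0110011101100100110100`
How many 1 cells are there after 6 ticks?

9

0100010001000100100100
0101010101010100100100
0101010101010100100100  (fixed point — unchanged through tick 6)
count of 1: 9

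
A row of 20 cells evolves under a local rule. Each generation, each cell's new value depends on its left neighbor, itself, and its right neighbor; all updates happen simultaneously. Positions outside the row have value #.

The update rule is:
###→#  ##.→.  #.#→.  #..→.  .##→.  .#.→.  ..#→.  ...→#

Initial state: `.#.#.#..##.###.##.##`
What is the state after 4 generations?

...######.........#.

generation 1: ............#......#
generation 2: .##########...####..
generation 3: ..########..#..##...
generation 4: ...######.........#.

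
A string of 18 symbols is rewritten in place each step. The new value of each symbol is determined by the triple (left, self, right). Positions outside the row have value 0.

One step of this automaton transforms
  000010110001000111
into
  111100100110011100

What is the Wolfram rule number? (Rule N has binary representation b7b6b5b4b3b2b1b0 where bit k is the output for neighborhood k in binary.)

11

position 16: 111 → 0  (bit 7 = 0)
position 7: 110 → 0  (bit 6 = 0)
position 5: 101 → 0  (bit 5 = 0)
position 8: 100 → 0  (bit 4 = 0)
position 6: 011 → 1  (bit 3 = 1)
position 4: 010 → 0  (bit 2 = 0)
position 3: 001 → 1  (bit 1 = 1)
position 0: 000 → 1  (bit 0 = 1)
bits b7..b0 = 00001011 = 11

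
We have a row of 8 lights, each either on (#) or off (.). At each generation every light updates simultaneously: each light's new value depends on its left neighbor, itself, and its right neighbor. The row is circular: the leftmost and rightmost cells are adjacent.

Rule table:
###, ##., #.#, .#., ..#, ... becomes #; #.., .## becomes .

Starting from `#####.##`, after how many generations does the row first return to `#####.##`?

######.#
#######.
.#######
#.######
##.#####
###.####
####.###
#####.##

8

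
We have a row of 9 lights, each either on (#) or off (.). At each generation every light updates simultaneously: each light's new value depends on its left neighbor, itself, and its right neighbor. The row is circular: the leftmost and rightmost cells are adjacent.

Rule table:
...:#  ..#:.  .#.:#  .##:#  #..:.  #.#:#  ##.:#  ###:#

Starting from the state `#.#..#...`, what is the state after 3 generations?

generation 1: ###..#.#.
generation 2: ###..####
generation 3: ###..####

###..####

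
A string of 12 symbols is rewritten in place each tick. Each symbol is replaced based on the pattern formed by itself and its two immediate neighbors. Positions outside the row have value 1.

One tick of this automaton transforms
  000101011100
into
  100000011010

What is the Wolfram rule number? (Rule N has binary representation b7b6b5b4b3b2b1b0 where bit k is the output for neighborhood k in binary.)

position 8: 111 → 1  (bit 7 = 1)
position 9: 110 → 0  (bit 6 = 0)
position 4: 101 → 0  (bit 5 = 0)
position 0: 100 → 1  (bit 4 = 1)
position 7: 011 → 1  (bit 3 = 1)
position 3: 010 → 0  (bit 2 = 0)
position 2: 001 → 0  (bit 1 = 0)
position 1: 000 → 0  (bit 0 = 0)
bits b7..b0 = 10011000 = 152

152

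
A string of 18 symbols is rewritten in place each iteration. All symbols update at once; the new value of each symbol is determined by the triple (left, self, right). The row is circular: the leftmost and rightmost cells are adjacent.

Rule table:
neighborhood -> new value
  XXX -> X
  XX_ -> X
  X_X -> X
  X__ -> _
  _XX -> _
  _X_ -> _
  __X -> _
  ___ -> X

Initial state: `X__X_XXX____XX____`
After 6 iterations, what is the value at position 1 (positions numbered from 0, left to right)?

_

iteration 1: ____X_XX_XX__X_XX_
iteration 2: XXX__X_XX_X___X_X_
iteration 3: _XX___X_XX__X__X_X
iteration 4: X_X_X__X_X______X_
iteration 5: _X_X____X__XXXX__X
iteration 6: X_X__XX_____XXX___
position 1 holds _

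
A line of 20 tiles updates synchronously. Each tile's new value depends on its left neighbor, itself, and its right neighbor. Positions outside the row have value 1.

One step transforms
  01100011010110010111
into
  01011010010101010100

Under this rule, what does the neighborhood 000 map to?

At position 4 the neighborhood is 000; the next row has 1 there.

1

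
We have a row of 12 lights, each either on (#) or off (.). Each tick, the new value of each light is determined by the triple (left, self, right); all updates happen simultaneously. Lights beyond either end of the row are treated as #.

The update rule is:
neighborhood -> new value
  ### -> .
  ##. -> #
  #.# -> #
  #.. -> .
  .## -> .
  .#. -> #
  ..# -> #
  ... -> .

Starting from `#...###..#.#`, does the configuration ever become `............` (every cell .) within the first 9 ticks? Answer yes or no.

tick 1: #..#..#.###.
tick 2: #.##.###..##
tick 3: ##.##..#.#..
tick 4: .##.#.####.#
tick 5: #.####...##.
tick 6: ##...#..#.##
tick 7: .#..##.###..
tick 8: ##.#.##..#.#
tick 9: .####.#.###.
tick 9 is .####.#.###., still not uniform .

no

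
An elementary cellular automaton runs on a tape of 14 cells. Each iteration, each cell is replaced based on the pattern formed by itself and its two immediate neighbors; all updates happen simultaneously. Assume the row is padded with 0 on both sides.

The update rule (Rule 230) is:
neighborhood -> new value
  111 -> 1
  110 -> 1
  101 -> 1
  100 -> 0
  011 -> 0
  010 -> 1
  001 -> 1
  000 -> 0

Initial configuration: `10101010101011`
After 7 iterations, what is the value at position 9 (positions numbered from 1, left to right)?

1

11111111111101
01111111111111
10111111111111
11011111111111
01101111111111
10110111111111
11011011111111
position 9 holds 1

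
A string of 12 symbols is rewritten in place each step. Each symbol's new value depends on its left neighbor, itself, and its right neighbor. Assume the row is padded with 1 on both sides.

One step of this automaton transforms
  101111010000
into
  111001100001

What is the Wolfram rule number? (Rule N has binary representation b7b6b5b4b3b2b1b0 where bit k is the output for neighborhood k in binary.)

106

position 3: 111 → 0  (bit 7 = 0)
position 0: 110 → 1  (bit 6 = 1)
position 1: 101 → 1  (bit 5 = 1)
position 8: 100 → 0  (bit 4 = 0)
position 2: 011 → 1  (bit 3 = 1)
position 7: 010 → 0  (bit 2 = 0)
position 11: 001 → 1  (bit 1 = 1)
position 9: 000 → 0  (bit 0 = 0)
bits b7..b0 = 01101010 = 106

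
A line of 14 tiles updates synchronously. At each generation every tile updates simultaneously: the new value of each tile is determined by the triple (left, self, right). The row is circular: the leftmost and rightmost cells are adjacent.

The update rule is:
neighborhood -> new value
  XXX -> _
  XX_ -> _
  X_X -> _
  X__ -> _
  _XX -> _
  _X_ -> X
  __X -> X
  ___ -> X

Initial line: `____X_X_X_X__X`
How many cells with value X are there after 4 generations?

_XXXX_X_X_X_XX
______X_X_X___
XXXXXXX_X_X_XX
________X_X___
count of X: 2

2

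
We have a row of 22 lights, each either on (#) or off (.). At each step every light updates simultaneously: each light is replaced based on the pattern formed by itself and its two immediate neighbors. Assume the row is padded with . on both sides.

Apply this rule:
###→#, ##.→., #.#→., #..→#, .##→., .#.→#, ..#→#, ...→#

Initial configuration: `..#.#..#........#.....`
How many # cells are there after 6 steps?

###.##################
.#...################.
#####.##############.#
.###...############..#
#.#.###.##########.###
#.#..#...########...#.
count of #: 12

12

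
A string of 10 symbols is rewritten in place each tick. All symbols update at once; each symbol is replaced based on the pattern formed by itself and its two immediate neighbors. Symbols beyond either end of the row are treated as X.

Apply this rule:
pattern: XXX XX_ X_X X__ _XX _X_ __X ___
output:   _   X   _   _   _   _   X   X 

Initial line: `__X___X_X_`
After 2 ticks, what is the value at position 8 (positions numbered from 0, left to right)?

X

tick 1: _X__XX____
tick 2: ___X_X_XXX
position 8 holds X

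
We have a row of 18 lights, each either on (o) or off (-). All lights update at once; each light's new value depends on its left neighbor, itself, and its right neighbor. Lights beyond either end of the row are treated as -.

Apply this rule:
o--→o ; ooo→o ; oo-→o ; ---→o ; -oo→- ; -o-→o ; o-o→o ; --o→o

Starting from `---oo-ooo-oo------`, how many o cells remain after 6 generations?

ooo-oo-ooo-ooooooo
-ooo-oo-ooo-oooooo
o-ooo-oo-ooo-ooooo
oo-ooo-oo-ooo-oooo
-oo-ooo-oo-ooo-ooo
o-oo-ooo-oo-ooo-oo
count of o: 13

13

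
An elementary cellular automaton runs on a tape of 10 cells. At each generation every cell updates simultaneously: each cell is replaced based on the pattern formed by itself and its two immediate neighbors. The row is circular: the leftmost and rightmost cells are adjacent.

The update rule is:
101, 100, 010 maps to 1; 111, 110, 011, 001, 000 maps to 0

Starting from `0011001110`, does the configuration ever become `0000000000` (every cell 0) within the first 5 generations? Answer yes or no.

no

0000100001
1000110001
0100001000
0110001100
0001000010
generation 5 is 0001000010, still not uniform 0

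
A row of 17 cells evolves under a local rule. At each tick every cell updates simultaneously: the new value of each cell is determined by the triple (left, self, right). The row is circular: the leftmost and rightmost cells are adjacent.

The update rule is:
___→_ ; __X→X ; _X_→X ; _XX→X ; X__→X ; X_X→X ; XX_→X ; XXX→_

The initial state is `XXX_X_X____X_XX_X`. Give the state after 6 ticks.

__XXXXXX__XXXXXXX
XXX____XXXX_____X
__XX__XX__XX___XX
XXXXXXXXXXXXX_XXX
____________XXX__
___________XX_XX_

___________XX_XX_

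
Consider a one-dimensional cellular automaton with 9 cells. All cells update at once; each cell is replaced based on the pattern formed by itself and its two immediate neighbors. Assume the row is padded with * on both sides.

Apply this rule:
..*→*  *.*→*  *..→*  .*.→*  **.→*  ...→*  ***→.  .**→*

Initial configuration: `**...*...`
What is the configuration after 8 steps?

.********
**.......
.********  (repeats step 1; period 2)
step 8: **.......

**.......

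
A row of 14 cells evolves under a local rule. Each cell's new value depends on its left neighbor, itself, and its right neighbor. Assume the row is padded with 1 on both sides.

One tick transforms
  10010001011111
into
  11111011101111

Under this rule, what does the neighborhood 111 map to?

At position 10 the neighborhood is 111; the next row has 1 there.

1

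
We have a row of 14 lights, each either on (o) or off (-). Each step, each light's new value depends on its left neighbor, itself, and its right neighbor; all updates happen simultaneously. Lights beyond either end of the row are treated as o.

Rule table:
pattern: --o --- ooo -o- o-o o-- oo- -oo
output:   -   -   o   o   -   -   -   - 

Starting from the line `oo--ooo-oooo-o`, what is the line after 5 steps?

-----o--------

o----o---oo---
-----o--------
-----o--------  (fixed point — unchanged through step 5)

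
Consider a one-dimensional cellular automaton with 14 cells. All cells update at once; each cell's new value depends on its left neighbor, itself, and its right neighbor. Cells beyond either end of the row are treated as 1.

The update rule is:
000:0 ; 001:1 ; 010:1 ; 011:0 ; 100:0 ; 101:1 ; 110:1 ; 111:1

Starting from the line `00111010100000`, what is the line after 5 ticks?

01011111100001
11101111100010
11110111100111
11111011101011
11111101111101

11111101111101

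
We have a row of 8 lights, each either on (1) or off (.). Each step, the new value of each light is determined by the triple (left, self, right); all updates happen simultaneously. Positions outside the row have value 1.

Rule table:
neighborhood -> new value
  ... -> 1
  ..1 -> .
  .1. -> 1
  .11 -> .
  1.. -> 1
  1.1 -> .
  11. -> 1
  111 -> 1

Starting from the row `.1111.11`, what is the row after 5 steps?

..111..1
1..111..
11..111.
111..11.
1111..1.

1111..1.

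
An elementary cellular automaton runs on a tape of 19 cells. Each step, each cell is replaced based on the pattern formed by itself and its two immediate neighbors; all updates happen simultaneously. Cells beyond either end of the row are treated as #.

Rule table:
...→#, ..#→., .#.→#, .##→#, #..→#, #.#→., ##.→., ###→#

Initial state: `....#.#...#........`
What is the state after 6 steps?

step 1: ###.#.###.########.
step 2: ##..#.##..#######..
step 3: #.#.#.#.#.######.#.
step 4: ..#.#.#.#.#####..#.
step 5: #.#.#.#.#.####.#.#.
step 6: ..#.#.#.#.###..#.#.

..#.#.#.#.###..#.#.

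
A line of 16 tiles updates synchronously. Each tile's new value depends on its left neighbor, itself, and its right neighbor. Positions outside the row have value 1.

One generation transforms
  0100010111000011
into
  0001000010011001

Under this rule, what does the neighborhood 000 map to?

At position 3 the neighborhood is 000; the next row has 1 there.

1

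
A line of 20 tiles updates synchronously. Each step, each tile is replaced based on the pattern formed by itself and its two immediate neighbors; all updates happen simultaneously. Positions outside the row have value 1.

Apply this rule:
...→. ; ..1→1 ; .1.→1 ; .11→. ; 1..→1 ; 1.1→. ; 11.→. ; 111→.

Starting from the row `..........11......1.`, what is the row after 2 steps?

step 1: 1........1..1....11.
step 2: .1......111111..1...

.1......111111..1...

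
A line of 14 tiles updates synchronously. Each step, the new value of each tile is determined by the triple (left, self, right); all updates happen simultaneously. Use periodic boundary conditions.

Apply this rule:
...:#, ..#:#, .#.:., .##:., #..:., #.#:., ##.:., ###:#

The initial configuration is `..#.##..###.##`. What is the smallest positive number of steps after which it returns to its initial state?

.#.....#.#....
#..####....###
..#.##..###.##

3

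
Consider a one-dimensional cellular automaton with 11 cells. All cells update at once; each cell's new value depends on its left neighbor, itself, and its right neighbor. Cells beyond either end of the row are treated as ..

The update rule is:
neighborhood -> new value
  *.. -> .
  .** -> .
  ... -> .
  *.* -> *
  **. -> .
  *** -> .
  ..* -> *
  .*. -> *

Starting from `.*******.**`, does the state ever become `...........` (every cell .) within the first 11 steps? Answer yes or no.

*.......*..
*......**..
*.....*....
*....**....
*...*......
*..**......
*.*........
***........
...........
all cells are . at step 9

yes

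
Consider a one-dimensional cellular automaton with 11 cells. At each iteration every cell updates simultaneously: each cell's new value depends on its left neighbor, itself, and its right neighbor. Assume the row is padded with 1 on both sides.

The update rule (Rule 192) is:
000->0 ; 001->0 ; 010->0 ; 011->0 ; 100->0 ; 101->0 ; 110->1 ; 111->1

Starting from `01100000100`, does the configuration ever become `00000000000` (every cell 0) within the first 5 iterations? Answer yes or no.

yes

00100000000
00000000000
all cells are 0 at iteration 2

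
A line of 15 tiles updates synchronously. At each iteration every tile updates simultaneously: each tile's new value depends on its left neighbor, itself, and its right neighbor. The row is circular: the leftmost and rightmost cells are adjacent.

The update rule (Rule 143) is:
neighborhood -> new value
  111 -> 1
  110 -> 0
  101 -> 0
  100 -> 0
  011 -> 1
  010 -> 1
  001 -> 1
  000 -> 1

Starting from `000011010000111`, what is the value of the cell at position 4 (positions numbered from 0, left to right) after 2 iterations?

0

011110010111110
111100110111100
position 4 holds 0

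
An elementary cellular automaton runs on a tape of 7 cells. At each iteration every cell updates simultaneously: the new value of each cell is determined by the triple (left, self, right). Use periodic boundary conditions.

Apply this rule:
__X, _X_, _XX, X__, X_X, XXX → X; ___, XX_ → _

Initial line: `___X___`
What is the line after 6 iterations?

iteration 1: __XXX__
iteration 2: _XXX_X_
iteration 3: XXX_XXX
iteration 4: XX_XXXX
iteration 5: X_XXXXX
iteration 6: _XXXXXX

_XXXXXX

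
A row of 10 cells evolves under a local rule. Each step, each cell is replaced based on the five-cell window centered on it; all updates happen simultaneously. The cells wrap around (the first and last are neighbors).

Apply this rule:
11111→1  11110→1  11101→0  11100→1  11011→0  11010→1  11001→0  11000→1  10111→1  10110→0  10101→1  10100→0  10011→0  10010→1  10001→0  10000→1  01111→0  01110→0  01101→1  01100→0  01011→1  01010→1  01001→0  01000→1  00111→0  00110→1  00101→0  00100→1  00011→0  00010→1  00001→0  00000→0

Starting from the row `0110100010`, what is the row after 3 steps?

step 1: 0111010110
step 2: 0000111000
step 3: 0000001110

0000001110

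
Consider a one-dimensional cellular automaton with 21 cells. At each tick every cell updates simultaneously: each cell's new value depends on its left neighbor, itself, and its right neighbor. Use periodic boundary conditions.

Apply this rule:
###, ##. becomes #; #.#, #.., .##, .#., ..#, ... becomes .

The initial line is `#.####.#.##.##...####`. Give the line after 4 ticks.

tick 1: #..###....#..#....###
tick 2: #...##.............##
tick 3: #....#..............#
tick 4: #....................

#....................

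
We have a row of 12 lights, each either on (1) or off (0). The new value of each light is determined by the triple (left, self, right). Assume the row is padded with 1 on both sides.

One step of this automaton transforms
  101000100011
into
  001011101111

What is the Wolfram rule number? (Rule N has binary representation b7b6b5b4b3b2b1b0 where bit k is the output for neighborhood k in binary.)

143

position 11: 111 → 1  (bit 7 = 1)
position 0: 110 → 0  (bit 6 = 0)
position 1: 101 → 0  (bit 5 = 0)
position 3: 100 → 0  (bit 4 = 0)
position 10: 011 → 1  (bit 3 = 1)
position 2: 010 → 1  (bit 2 = 1)
position 5: 001 → 1  (bit 1 = 1)
position 4: 000 → 1  (bit 0 = 1)
bits b7..b0 = 10001111 = 143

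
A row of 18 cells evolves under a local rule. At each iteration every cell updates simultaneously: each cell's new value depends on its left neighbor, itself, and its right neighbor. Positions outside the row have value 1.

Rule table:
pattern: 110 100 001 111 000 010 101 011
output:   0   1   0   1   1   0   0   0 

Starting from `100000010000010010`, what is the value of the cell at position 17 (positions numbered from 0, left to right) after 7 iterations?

011111001111001000
001110100110100110
100100010000010000
010011001111001110
001000100110100100
100110010000010010
010001001111001000
position 17 holds 0

0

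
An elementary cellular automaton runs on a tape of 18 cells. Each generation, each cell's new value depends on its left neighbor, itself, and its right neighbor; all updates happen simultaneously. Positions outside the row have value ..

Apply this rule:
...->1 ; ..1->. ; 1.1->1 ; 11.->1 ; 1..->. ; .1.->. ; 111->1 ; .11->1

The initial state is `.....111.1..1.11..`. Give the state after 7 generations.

1111.1111....111.1
111111111.11.1111.
11111111111111111.
11111111111111111.  (fixed point — unchanged through generation 7)

11111111111111111.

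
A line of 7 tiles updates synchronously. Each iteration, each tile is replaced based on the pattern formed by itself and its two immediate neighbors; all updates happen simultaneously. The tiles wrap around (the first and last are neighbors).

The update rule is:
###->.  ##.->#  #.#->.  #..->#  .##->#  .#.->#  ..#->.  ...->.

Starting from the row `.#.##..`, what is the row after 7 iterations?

iteration 1: .#.###.
iteration 2: .#.#.##
iteration 3: .#.#.##  (fixed point — unchanged through iteration 7)

.#.#.##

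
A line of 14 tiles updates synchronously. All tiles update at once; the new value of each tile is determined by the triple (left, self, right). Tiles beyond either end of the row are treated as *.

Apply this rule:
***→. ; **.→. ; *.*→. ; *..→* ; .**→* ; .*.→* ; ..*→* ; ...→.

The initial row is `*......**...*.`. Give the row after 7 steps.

.*.*****.***.*

.*....**.*.**.
.**..**..*.*..
.*.***.***.***
.*.*...*...*..
.*.**.***.****
.*.*..*...*...
.*.*****.***.*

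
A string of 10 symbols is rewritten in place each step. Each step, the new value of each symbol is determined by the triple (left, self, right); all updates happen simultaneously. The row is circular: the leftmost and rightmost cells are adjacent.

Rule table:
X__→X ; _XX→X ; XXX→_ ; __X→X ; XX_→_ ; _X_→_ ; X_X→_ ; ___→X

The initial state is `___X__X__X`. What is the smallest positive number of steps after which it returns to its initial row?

20

step 1: XXX_XX_XX_
step 2: X___X__X__
step 3: _XXX_XX_XX
step 4: _X___X__X_
step 5: X_XXX_XX_X
step 6: __X___X__X
step 7: XX_XXX_XX_
step 8: X__X___X__
step 9: _XX_XXX_XX
step 10: _X__X___X_
step 11: X_XX_XXX_X
step 12: __X__X___X
step 13: XX_XX_XXX_
step 14: X__X__X___
step 15: _XX_XX_XXX
step 16: _X__X__X__
step 17: X_XX_XX_XX
step 18: __X__X__X_
step 19: XX_XX_XX_X
step 20: ___X__X__X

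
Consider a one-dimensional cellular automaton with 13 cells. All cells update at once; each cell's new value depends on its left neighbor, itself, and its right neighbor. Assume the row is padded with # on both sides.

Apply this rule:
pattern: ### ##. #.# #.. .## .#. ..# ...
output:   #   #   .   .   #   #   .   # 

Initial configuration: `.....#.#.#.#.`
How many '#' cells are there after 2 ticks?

7

tick 1: .###.#.#.#.#.
tick 2: .###.#.#.#.#.
count of #: 7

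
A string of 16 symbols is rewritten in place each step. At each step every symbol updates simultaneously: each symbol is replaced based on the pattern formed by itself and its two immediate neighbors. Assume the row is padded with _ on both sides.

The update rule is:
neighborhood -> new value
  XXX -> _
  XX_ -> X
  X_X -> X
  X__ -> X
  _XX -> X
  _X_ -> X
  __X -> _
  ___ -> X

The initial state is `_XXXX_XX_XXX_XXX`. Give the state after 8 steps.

_X_XXXXX_X___XXX

step 1: _X__XXXXXX_XXX_X
step 2: _XX_X____XXX_XXX
step 3: _XXXXXXX_X_XXX_X
step 4: _X_____XXXXX_XXX
step 5: _XXXXX_X___XXX_X
step 6: _X___XXXXX_X_XXX
step 7: _XXX_X___XXXXX_X
step 8: _X_XXXXX_X___XXX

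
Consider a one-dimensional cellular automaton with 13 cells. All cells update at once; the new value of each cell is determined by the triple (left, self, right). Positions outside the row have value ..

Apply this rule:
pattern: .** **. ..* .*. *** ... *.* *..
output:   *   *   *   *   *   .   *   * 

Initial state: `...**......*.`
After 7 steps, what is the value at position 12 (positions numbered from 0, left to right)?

..****....***
.******..****
*************
*************  (fixed point — unchanged through step 7)
position 12 holds *

*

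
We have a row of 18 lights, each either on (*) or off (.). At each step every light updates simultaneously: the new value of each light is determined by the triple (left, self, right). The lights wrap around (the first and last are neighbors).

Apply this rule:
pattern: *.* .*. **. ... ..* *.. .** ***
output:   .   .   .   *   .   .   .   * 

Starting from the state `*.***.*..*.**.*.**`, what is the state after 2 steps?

...*.............*
.*...***********..

.*...***********..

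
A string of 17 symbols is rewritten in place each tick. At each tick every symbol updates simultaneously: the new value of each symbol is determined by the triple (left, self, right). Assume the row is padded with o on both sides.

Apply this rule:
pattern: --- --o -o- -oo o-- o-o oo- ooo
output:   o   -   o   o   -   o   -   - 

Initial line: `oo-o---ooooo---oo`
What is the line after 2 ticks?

--o-oooo-ooo-oooo

--oo-o-o-----o-o-
--o-oooo-ooo-oooo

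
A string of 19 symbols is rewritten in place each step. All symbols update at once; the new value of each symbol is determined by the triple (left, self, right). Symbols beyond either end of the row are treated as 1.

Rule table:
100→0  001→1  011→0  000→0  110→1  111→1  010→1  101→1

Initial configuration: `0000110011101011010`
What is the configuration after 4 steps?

1110111111101111101

0001010101111101111
0011111110111110111
0101111111011111011
1110111111101111101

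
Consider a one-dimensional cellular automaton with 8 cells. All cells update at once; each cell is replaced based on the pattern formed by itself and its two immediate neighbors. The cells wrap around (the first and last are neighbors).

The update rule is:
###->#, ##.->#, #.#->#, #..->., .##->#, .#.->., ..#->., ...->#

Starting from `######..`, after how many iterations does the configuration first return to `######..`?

######..

1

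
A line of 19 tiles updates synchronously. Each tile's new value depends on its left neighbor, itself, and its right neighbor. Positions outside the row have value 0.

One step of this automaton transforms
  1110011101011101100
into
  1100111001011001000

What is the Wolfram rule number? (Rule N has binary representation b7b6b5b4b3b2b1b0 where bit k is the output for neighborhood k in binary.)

position 1: 111 → 1  (bit 7 = 1)
position 2: 110 → 0  (bit 6 = 0)
position 8: 101 → 0  (bit 5 = 0)
position 3: 100 → 0  (bit 4 = 0)
position 0: 011 → 1  (bit 3 = 1)
position 9: 010 → 1  (bit 2 = 1)
position 4: 001 → 1  (bit 1 = 1)
position 18: 000 → 0  (bit 0 = 0)
bits b7..b0 = 10001110 = 142

142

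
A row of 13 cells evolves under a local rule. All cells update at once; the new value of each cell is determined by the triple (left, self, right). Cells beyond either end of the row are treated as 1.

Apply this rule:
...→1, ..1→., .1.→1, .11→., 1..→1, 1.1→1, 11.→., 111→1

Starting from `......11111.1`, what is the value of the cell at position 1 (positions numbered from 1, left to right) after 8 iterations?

11111..111.1.
1111.1..1.111
111.111.11.11
11.1.1.1..1.1
1.1111111.11.
.1.11111.1..1
111.111.111..
11.1.1.1.1.1.
position 1 holds 1

1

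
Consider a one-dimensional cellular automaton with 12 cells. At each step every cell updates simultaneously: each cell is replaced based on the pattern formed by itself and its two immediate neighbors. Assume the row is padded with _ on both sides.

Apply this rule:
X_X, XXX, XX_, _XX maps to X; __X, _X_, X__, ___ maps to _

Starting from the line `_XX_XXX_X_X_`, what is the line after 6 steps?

_XXXXXXX_X__
_XXXXXXXX___
_XXXXXXXX___  (fixed point — unchanged through step 6)

_XXXXXXXX___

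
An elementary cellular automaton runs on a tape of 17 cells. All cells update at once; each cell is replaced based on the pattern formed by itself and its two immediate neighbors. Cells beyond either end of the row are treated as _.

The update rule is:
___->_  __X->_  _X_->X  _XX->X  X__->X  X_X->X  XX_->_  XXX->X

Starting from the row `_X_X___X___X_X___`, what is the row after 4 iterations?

_XXXX__XX__XXXX__
_XXX_X_X_X_XXX_X_
_XX_XXXXXXXXX_XXX
_X_XXXXXXXXX_XXX_

_X_XXXXXXXXX_XXX_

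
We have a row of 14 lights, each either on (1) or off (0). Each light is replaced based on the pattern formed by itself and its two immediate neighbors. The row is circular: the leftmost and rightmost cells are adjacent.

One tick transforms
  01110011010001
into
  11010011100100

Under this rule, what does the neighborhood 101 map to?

At position 0 the neighborhood is 101; the next row has 1 there.

1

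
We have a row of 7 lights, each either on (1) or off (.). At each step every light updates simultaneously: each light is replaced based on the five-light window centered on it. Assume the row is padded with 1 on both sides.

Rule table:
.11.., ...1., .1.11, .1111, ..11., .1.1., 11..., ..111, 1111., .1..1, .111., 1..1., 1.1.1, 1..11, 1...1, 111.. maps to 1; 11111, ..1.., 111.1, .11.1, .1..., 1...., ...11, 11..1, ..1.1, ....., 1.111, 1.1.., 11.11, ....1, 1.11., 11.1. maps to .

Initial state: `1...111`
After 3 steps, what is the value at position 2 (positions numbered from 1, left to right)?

step 1: 111.11.
step 2: .1.....
step 3: .......
position 2 holds .

.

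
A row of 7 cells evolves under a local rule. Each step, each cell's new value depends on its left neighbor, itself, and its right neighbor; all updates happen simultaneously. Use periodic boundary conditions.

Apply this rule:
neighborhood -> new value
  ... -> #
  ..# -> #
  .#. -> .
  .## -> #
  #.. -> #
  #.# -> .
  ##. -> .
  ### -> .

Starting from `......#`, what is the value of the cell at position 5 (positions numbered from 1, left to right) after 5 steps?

######.
#......
.######
.#.....
#.#####
position 5 holds #

#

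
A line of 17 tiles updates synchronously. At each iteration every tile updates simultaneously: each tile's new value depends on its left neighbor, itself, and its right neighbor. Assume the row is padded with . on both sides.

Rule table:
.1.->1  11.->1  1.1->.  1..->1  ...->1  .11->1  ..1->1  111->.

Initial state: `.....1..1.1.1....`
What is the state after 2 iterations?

1.......1.1.1...1

111111111.1.11111
1.......1.1.1...1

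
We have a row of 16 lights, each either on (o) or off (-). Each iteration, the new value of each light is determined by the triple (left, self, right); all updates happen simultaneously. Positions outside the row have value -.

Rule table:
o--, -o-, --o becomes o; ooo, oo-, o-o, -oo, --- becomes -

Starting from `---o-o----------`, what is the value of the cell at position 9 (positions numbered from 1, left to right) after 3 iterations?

o

iteration 1: --oo-oo---------
iteration 2: -o-----o--------
iteration 3: ooo---ooo-------
position 9 holds o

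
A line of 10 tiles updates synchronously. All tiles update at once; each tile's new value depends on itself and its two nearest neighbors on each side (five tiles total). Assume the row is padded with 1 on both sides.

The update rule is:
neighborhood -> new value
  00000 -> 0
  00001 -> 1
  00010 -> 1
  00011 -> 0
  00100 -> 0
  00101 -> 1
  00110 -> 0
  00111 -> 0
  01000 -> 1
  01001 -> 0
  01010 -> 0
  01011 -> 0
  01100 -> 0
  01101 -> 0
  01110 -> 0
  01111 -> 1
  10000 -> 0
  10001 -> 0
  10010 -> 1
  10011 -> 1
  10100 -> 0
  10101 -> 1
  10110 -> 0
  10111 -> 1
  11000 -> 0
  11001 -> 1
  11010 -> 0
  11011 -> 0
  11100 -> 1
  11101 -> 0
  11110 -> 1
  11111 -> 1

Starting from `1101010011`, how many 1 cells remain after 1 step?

4

1001000101
count of 1: 4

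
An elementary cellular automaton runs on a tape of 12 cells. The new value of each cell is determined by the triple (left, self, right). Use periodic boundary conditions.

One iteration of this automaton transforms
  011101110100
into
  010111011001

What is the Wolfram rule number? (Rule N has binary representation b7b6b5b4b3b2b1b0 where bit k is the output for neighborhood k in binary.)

105

position 2: 111 → 0  (bit 7 = 0)
position 3: 110 → 1  (bit 6 = 1)
position 4: 101 → 1  (bit 5 = 1)
position 10: 100 → 0  (bit 4 = 0)
position 1: 011 → 1  (bit 3 = 1)
position 9: 010 → 0  (bit 2 = 0)
position 0: 001 → 0  (bit 1 = 0)
position 11: 000 → 1  (bit 0 = 1)
bits b7..b0 = 01101001 = 105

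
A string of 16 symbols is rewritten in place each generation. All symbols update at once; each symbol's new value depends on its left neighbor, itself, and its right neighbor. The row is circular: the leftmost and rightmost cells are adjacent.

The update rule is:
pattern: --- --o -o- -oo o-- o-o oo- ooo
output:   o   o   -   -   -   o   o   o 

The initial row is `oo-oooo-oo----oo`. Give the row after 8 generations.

ooo-oooo-o-ooo-o
oooo-oooo-o-ooo-
-oooo-oooo-o-ooo
o-oooo-oooo-o-oo
oo-oooo-oooo-o-o
ooo-oooo-oooo-o-
-ooo-oooo-oooo-o
o-ooo-oooo-oooo-

o-ooo-oooo-oooo-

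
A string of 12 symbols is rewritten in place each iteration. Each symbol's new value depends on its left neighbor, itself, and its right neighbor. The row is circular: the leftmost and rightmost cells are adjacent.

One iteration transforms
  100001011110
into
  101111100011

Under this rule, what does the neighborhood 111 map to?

0

At position 8 the neighborhood is 111; the next row has 0 there.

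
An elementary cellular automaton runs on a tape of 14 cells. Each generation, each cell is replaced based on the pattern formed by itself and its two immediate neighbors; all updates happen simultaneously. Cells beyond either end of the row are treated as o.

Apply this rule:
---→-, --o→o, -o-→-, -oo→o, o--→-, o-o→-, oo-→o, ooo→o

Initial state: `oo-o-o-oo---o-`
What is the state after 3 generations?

oo---oooo---oo

oo-----oo--o--
oo----ooo-o--o
oo---oooo---oo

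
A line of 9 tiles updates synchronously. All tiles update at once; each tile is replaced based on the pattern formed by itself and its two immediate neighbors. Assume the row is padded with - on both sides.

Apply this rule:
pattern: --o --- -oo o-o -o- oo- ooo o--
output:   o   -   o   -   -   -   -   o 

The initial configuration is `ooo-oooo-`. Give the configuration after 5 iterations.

o-o---o-o

o---o---o
-o-o-o-o-
o-------o
-o-----o-
o-o---o-o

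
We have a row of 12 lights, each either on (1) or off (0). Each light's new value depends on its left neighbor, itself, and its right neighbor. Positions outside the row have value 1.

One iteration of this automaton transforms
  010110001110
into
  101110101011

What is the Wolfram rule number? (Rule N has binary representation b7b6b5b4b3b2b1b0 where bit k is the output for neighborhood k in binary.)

105

position 9: 111 → 0  (bit 7 = 0)
position 4: 110 → 1  (bit 6 = 1)
position 0: 101 → 1  (bit 5 = 1)
position 5: 100 → 0  (bit 4 = 0)
position 3: 011 → 1  (bit 3 = 1)
position 1: 010 → 0  (bit 2 = 0)
position 7: 001 → 0  (bit 1 = 0)
position 6: 000 → 1  (bit 0 = 1)
bits b7..b0 = 01101001 = 105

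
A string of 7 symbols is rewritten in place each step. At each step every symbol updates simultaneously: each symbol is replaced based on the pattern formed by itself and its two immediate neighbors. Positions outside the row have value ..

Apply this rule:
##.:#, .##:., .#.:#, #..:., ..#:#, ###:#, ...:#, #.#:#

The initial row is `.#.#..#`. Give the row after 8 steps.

####.##
.####.#
#.#####
##.####
.##.###
#.##.##
##.##.#
.##.###

.##.###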